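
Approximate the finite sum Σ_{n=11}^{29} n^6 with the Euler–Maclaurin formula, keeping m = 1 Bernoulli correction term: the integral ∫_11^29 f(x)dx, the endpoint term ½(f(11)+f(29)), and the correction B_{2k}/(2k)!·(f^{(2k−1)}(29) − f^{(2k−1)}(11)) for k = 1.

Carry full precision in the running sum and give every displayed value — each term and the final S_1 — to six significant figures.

The integral term ∫_11^29 x^6 dx = 2.46148e+09.
Boundary: ½(f(11) + f(29)) = ½(1.77156e+06 + 5.94823e+08) = 2.98297e+08.
So far: 2.75978e+09.
Order-1 term: 1/12 · (1.23067e+08 − 966306) = 1.01750e+07.

S_1 ≈ 2.76996e+09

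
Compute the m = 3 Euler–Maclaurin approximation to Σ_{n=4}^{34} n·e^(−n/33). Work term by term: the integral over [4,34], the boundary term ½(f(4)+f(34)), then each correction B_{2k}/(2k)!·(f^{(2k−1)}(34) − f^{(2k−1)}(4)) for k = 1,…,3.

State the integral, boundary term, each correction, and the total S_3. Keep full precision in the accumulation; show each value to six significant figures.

S_3 ≈ 300.288

The integral term ∫_4^34 x·e^(−x/33) dx = 292.515.
Endpoint term: (f(4) + f(34))/2 = (3.54338 + 12.1346)/2 = 7.83897.
Integral + boundary = 300.354.
k=1: B_{2}/(2)! × [f^{(1)}(34) − f^{(1)}(4)] = 1/12 × (-0.0108151 − 0.778471) = -0.0657738.
Running total after k=1: 300.288.
k=2: B_{4}/(4)! × [f^{(3)}(34) − f^{(3)}(4)] = −1/720 × (0.000645530 − 0.00234175) = 2.35586e-06.
Running total after k=2: 300.288.
k=3: B_{6}/(6)! × [f^{(5)}(34) − f^{(5)}(4)] = 1/30240 × (1.19467e-06 − 3.64430e-06) = -8.10065e-11.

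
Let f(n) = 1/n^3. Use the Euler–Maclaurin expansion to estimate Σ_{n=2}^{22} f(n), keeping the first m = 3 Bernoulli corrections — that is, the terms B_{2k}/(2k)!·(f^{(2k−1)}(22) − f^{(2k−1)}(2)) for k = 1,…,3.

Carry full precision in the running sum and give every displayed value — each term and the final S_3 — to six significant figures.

The integral term ∫_2^22 1/x^3 dx = 0.123967.
Endpoint term: (f(2) + f(22))/2 = (0.125000 + 9.39144e-05)/2 = 0.0625470.
So far: 0.186514.
Correction k=1: B_{2}/2! · (f^{(1)}(22) − f^{(1)}(2)) = 1/12 · (-1.28065e-05 − (-0.187500)) = 0.0156239.
Running total after k=1: 0.202138.
Correction k=2: B_{4}/4! · (f^{(3)}(22) − f^{(3)}(2)) = −1/720 · (-5.29194e-07 − (-0.937500)) = -0.00130208.
Running total after k=2: 0.200836.
Correction k=3: B_{6}/6! · (f^{(5)}(22) − f^{(5)}(2)) = 1/30240 · (-4.59218e-08 − (-9.84375)) = 0.000325521.

S_3 ≈ 0.201161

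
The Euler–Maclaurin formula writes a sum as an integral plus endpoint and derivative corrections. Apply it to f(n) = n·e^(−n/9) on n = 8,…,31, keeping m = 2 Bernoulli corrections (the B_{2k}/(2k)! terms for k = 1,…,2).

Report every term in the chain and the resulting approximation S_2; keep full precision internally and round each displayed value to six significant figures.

S_2 ≈ 53.5370

Integral: ∫_8^31 x·e^(−x/9) dx = 51.4081.
Endpoint term: (f(8) + f(31))/2 = (3.28890 + 0.989597)/2 = 2.13925.
So far: 53.5473.
Order-1 term: 1/12 · (-0.0780328 − 0.0456791) = -0.0103093.
After k=1: 53.5370.
Order-2 term: −1/720 · (-0.000175158 − 0.0107149) = 1.51250e-05.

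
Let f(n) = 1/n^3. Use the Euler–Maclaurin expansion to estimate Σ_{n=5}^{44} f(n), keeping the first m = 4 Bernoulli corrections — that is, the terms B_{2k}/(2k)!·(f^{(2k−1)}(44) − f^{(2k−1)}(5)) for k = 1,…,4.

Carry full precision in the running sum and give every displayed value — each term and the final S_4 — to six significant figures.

Integral: ∫_5^44 1/x^3 dx = 0.0197417.
Endpoint term: (f(5) + f(44))/2 = (0.00800000 + 1.17393e-05)/2 = 0.00400587.
Integral + boundary = 0.0237476.
k=1: B_{2}/(2)! × [f^{(1)}(44) − f^{(1)}(5)] = 1/12 × (-8.00406e-07 − (-0.00480000)) = 0.000399933.
After k=1: 0.0241475.
k=2: B_{4}/(4)! × [f^{(3)}(44) − f^{(3)}(5)] = −1/720 × (-8.26866e-09 − (-0.00384000)) = -5.33332e-06.
After k=2: 0.0241422.
k=3: B_{6}/(6)! × [f^{(5)}(44) − f^{(5)}(5)] = 1/30240 × (-1.79382e-10 − (-0.00645120)) = 2.13333e-07.
After k=3: 0.0241424.
k=4: B_{8}/(8)! × [f^{(7)}(44) − f^{(7)}(5)] = −1/1209600 × (-6.67124e-12 − (-0.0185795)) = -1.53600e-08.

S_4 ≈ 0.0241424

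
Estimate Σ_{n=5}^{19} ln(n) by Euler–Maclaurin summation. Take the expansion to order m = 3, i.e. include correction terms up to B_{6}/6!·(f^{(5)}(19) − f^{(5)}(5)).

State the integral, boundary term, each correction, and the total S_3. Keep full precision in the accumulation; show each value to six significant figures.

The integral term ∫_5^19 ln(x) dx = 33.8972.
Endpoint term: (f(5) + f(19))/2 = (1.60944 + 2.94444)/2 = 2.27694.
Integral + boundary = 36.1741.
Correction k=1: B_{2}/2! · (f^{(1)}(19) − f^{(1)}(5)) = 1/12 · (0.0526316 − 0.200000) = -0.0122807.
Partial sum through k=1: 36.1618.
Correction k=2: B_{4}/4! · (f^{(3)}(19) − f^{(3)}(5)) = −1/720 · (0.000291588 − 0.0160000) = 2.18172e-05.
Partial sum through k=2: 36.1618.
Correction k=3: B_{6}/6! · (f^{(5)}(19) − f^{(5)}(5)) = 1/30240 · (9.69267e-06 − 0.00768000) = -2.53648e-07.

S_3 ≈ 36.1618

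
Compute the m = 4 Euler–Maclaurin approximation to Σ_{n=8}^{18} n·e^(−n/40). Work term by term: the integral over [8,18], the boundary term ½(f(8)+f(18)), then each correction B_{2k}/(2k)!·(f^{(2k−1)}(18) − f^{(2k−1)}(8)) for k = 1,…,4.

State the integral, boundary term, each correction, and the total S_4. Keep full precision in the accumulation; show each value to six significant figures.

S_4 ≈ 101.654

The integral term ∫_8^18 x·e^(−x/40) dx = 92.6657.
Endpoint term: (f(8) + f(18))/2 = (6.54985 + 11.4773)/2 = 9.01358.
So far: 101.679.
Order-1 term: 1/12 · (0.350695 − 0.654985) = -0.0253574.
Partial sum through k=1: 101.654.
Order-2 term: −1/720 · (0.00101622 − 0.00143278) = 5.78554e-07.
Partial sum through k=2: 101.654.
Order-3 term: 1/30240 · (1.13328e-06 − 1.53512e-06) = -1.32882e-11.
Partial sum through k=3: 101.654.
Order-4 term: −1/1209600 · (1.01964e-09 − 1.35922e-09) = 2.80734e-16.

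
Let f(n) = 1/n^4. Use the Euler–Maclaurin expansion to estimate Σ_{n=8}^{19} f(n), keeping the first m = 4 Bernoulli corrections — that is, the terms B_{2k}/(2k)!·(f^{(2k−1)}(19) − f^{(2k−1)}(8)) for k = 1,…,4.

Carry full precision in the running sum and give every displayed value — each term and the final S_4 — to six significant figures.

Integral: ∫_8^19 1/x^4 dx = 0.000602444.
Boundary: ½(f(8) + f(19)) = ½(0.000244141 + 7.67336e-06) = 0.000125907.
So far: 0.000728351.
Correction k=1: B_{2}/2! · (f^{(1)}(19) − f^{(1)}(8)) = 1/12 · (-1.61544e-06 − (-0.000122070)) = 1.00379e-05.
Partial sum through k=1: 0.000738389.
Correction k=2: B_{4}/4! · (f^{(3)}(19) − f^{(3)}(8)) = −1/720 · (-1.34247e-07 − (-5.72205e-05)) = -7.92864e-08.
Partial sum through k=2: 0.000738309.
Correction k=3: B_{6}/6! · (f^{(5)}(19) − f^{(5)}(8)) = 1/30240 · (-2.08251e-08 − (-5.00679e-05)) = 1.65500e-09.
Partial sum through k=3: 0.000738311.
Correction k=4: B_{8}/8! · (f^{(7)}(19) − f^{(7)}(8)) = −1/1209600 · (-5.19185e-09 − (-7.04080e-05)) = -5.82034e-11.

S_4 ≈ 0.000738311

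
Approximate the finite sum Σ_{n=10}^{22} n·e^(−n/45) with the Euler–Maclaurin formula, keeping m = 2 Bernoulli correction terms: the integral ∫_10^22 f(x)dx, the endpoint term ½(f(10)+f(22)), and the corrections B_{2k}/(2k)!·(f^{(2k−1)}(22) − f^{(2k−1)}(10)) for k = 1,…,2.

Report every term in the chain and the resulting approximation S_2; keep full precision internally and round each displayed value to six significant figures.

S_2 ≈ 143.427

The integral term ∫_10^22 x·e^(−x/45) dx = 132.703.
Endpoint term: (f(10) + f(22))/2 = (8.00737 + 13.4928)/2 = 10.7501.
Integral + boundary = 143.453.
Order-1 term: 1/12 · (0.313468 − 0.622796) = -0.0257773.
Partial sum through k=1: 143.427.
Order-2 term: −1/720 · (0.000760535 − 0.00109841) = 4.69264e-07.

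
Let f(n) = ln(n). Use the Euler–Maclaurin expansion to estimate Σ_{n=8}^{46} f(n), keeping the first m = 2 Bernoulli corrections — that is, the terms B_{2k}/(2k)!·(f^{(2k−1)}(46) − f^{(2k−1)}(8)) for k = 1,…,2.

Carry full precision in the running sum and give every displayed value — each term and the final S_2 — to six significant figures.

The integral term ∫_8^46 ln(x) dx = 121.482.
Boundary: ½(f(8) + f(46)) = ½(2.07944 + 3.82864) = 2.95404.
Integral + boundary = 124.436.
Order-1 term: 1/12 · (0.0217391 − 0.125000) = -0.00860507.
After k=1: 124.427.
Order-2 term: −1/720 · (2.05474e-05 − 0.00390625) = 5.39681e-06.

S_2 ≈ 124.427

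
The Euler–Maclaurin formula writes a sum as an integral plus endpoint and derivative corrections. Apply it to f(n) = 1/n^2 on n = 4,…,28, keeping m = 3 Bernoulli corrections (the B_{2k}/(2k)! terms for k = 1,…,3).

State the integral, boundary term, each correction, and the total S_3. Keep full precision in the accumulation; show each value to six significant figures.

∫_4^28 1/x^2 dx evaluates to 0.214286.
Endpoint term: (f(4) + f(28))/2 = (0.0625000 + 0.00127551)/2 = 0.0318878.
Integral + boundary = 0.246173.
Order-1 term: 1/12 · (-9.11079e-05 − (-0.0312500)) = 0.00259657.
Partial sum through k=1: 0.248770.
Order-2 term: −1/720 · (-1.39451e-06 − (-0.0234375)) = -3.25501e-05.
Partial sum through k=2: 0.248737.
Order-3 term: 1/30240 · (-5.33613e-08 − (-0.0439453)) = 1.45322e-06.

S_3 ≈ 0.248739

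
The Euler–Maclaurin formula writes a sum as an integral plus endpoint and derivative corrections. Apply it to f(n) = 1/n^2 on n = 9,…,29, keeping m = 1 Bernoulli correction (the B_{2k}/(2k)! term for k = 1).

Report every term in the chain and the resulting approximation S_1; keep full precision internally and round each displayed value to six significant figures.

Integral: ∫_9^29 1/x^2 dx = 0.0766284.
½[f(9) + f(29)] = ½[0.0123457 + 0.00118906] = 0.00676737.
So far: 0.0833957.
k=1: B_{2}/(2)! × [f^{(1)}(29) − f^{(1)}(9)] = 1/12 × (-8.20042e-05 − (-0.00274348)) = 0.000221790.

S_1 ≈ 0.0836175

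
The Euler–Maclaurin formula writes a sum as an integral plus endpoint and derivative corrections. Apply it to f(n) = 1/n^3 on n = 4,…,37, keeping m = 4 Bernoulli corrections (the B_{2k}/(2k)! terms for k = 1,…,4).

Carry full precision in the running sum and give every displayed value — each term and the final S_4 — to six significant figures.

The integral term ∫_4^37 1/x^3 dx = 0.0308848.
Boundary: ½(f(4) + f(37)) = ½(0.0156250 + 1.97422e-05) = 0.00782237.
Running total after boundary: 0.0387071.
k=1: B_{2}/(2)! × [f^{(1)}(37) − f^{(1)}(4)] = 1/12 × (-1.60072e-06 − (-0.0117188)) = 0.000976429.
Partial sum through k=1: 0.0396836.
k=2: B_{4}/(4)! × [f^{(3)}(37) − f^{(3)}(4)] = −1/720 × (-2.33852e-08 − (-0.0146484)) = -2.03450e-05.
Partial sum through k=2: 0.0396632.
k=3: B_{6}/(6)! × [f^{(5)}(37) − f^{(5)}(4)] = 1/30240 × (-7.17442e-10 − (-0.0384521)) = 1.27157e-06.
Partial sum through k=3: 0.0396645.
k=4: B_{8}/(8)! × [f^{(7)}(37) − f^{(7)}(4)] = −1/1209600 × (-3.77325e-11 − (-0.173035)) = -1.43051e-07.

S_4 ≈ 0.0396644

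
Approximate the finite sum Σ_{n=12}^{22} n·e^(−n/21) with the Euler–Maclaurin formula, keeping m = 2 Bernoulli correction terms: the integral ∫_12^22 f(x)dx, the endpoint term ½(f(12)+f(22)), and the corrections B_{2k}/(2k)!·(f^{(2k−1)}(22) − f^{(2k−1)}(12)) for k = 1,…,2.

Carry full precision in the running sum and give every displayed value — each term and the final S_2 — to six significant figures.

S_2 ≈ 81.8279

∫_12^22 x·e^(−x/21) dx evaluates to 74.6026.
Boundary: ½(f(12) + f(22)) = ½(6.77662 + 7.71698) = 7.24680.
So far: 81.8494.
Order-1 term: 1/12 · (-0.0167034 − 0.242022) = -0.0215605.
Running total after k=1: 81.8278.
Order-2 term: −1/720 · (0.00155293 − 0.00310988) = 2.16244e-06.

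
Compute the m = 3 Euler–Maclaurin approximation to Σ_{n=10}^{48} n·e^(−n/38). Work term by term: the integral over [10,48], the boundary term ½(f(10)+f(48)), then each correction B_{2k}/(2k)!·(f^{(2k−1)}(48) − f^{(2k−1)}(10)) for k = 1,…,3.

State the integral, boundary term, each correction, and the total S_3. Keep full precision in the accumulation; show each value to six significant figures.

The integral term ∫_10^48 x·e^(−x/38) dx = 477.905.
Boundary: ½(f(10) + f(48)) = ½(7.68621 + 13.5725) = 10.6293.
So far: 488.535.
Order-1 term: 1/12 · (-0.0744104 − 0.566352) = -0.0533969.
Running total after k=1: 488.481.
Order-2 term: −1/720 · (0.000340103 − 0.00145678) = 1.55094e-06.
Running total after k=2: 488.481.
Order-3 term: 1/30240 · (5.06743e-07 − 1.74609e-06) = -4.09837e-11.

S_3 ≈ 488.481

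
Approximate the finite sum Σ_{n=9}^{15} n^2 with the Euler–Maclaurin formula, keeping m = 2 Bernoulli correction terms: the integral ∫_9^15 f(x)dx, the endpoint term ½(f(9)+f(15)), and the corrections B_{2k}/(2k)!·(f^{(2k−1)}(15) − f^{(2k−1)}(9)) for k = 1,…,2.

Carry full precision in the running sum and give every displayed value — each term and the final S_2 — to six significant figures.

Integral: ∫_9^15 x^2 dx = 882.000.
Boundary: ½(f(9) + f(15)) = ½(81.0000 + 225.000) = 153.000.
Integral + boundary = 1035.00.
k=1: B_{2}/(2)! × [f^{(1)}(15) − f^{(1)}(9)] = 1/12 × (30.0000 − 18.0000) = 1.00000.
After k=1: 1036.00.
k=2: B_{4}/(4)! × [f^{(3)}(15) − f^{(3)}(9)] = −1/720 × (0.00000 − 0.00000) = 0.00000.

S_2 ≈ 1036.00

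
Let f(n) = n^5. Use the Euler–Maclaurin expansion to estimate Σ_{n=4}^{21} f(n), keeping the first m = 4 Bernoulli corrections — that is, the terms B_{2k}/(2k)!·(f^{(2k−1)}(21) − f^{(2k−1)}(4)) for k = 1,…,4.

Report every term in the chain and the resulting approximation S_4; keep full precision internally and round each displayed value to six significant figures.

∫_4^21 x^5 dx evaluates to 1.42937e+07.
½[f(4) + f(21)] = ½[1024.00 + 4.08410e+06] = 2.04256e+06.
Integral + boundary = 1.63362e+07.
Order-1 term: 1/12 · (972405 − 1280.00) = 80927.1.
Partial sum through k=1: 1.64172e+07.
Order-2 term: −1/720 · (26460.0 − 960.000) = -35.4167.
Partial sum through k=2: 1.64171e+07.
Order-3 term: 1/30240 · (120.000 − 120.000) = 0.00000.
Partial sum through k=3: 1.64171e+07.
Order-4 term: −1/1209600 · (0.00000 − 0.00000) = 0.00000.

S_4 ≈ 1.64171e+07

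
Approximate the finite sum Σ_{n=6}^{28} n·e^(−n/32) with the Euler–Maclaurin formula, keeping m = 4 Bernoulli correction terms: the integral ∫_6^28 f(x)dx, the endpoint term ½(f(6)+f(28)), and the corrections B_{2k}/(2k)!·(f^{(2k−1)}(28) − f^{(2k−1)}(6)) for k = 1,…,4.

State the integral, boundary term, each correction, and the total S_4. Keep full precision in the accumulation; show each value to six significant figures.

S_4 ≈ 215.996

Integral: ∫_6^28 x·e^(−x/32) dx = 207.724.
½[f(6) + f(28)] = ½[4.97417 + 11.6721] = 8.32316.
Integral + boundary = 216.047.
k=1: B_{2}/(2)! × [f^{(1)}(28) − f^{(1)}(6)] = 1/12 × (0.0521078 − 0.673586) = -0.0517899.
Partial sum through k=1: 215.996.
k=2: B_{4}/(4)! × [f^{(3)}(28) − f^{(3)}(6)] = −1/720 × (0.000865070 − 0.00227700) = 1.96101e-06.
Partial sum through k=2: 215.996.
k=3: B_{6}/(6)! × [f^{(5)}(28) − f^{(5)}(6)] = 1/30240 × (1.63990e-06 − 3.80488e-06) = -7.15933e-11.
Partial sum through k=3: 215.996.
k=4: B_{8}/(8)! × [f^{(7)}(28) − f^{(7)}(6)] = −1/1209600 × (2.37793e-09 − 5.25989e-09) = 2.38257e-15.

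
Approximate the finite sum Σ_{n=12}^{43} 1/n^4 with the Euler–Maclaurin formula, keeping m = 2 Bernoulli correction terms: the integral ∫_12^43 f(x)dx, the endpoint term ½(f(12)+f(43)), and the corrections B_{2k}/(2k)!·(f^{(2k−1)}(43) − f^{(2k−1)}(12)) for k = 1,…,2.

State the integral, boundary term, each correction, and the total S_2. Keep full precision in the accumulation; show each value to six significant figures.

S_2 ≈ 0.000214300

∫_12^43 1/x^4 dx evaluates to 0.000188709.
Boundary: ½(f(12) + f(43)) = ½(4.82253e-05 + 2.92500e-07) = 2.42589e-05.
Integral + boundary = 0.000212968.
Correction k=1: B_{2}/2! · (f^{(1)}(43) − f^{(1)}(12)) = 1/12 · (-2.72093e-08 − (-1.60751e-05)) = 1.33732e-06.
After k=1: 0.000214305.
Correction k=2: B_{4}/4! · (f^{(3)}(43) − f^{(3)}(12)) = −1/720 · (-4.41471e-10 − (-3.34898e-06)) = -4.65075e-09.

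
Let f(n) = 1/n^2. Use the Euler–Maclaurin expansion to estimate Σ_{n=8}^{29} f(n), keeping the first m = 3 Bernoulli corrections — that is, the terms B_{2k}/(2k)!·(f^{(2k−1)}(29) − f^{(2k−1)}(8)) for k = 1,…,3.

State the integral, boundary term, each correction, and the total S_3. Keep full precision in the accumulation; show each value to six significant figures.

S_3 ≈ 0.0992420

Integral: ∫_8^29 1/x^2 dx = 0.0905172.
Boundary: ½(f(8) + f(29)) = ½(0.0156250 + 0.00118906) = 0.00840703.
So far: 0.0989243.
k=1: B_{2}/(2)! × [f^{(1)}(29) − f^{(1)}(8)] = 1/12 × (-8.20042e-05 − (-0.00390625)) = 0.000318687.
Running total after k=1: 0.0992430.
k=2: B_{4}/(4)! × [f^{(3)}(29) − f^{(3)}(8)] = −1/720 × (-1.17010e-06 − (-0.000732422)) = -1.01563e-06.
Running total after k=2: 0.0992419.
k=3: B_{6}/(6)! × [f^{(5)}(29) − f^{(5)}(8)] = 1/30240 × (-4.17394e-08 − (-0.000343323)) = 1.13519e-08.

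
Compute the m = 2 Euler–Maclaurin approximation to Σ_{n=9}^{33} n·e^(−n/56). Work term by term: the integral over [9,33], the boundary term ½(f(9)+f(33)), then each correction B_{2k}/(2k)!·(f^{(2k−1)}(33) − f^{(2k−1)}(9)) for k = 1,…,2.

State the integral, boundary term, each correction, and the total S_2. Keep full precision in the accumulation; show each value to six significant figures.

S_2 ≈ 347.792

Integral: ∫_9^33 x·e^(−x/56) dx = 334.847.
Endpoint term: (f(9) + f(33))/2 = (7.66382 + 18.3059)/2 = 12.9848.
Running total after boundary: 347.832.
Order-1 term: 1/12 · (0.227833 − 0.714681) = -0.0405707.
Partial sum through k=1: 347.792.
Order-2 term: −1/720 · (0.000426428 − 0.000770967) = 4.78526e-07.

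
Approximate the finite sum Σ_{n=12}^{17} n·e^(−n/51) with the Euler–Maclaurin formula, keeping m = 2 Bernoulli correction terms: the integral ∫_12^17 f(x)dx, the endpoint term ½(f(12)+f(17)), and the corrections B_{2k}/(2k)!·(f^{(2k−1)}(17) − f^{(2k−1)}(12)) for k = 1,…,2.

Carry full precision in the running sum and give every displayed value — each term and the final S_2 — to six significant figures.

S_2 ≈ 65.2486

∫_12^17 x·e^(−x/51) dx evaluates to 54.4266.
½[f(12) + f(17)] = ½[9.48406 + 12.1810] = 10.8325.
So far: 65.2591.
Order-1 term: 1/12 · (0.477688 − 0.604376) = -0.0105574.
Partial sum through k=1: 65.2486.
Order-2 term: −1/720 · (0.000734621 − 0.000840082) = 1.46473e-07.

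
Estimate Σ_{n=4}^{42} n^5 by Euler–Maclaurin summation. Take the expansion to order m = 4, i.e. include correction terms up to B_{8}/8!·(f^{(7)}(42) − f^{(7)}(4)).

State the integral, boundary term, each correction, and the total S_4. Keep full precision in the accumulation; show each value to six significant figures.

S_4 ≈ 9.81480e+08

Integral: ∫_4^42 x^5 dx = 9.14838e+08.
Endpoint term: (f(4) + f(42))/2 = (1024.00 + 1.30691e+08)/2 = 6.53461e+07.
So far: 9.80184e+08.
Correction k=1: B_{2}/2! · (f^{(1)}(42) − f^{(1)}(4)) = 1/12 · (1.55585e+07 − 1280.00) = 1.29643e+06.
Partial sum through k=1: 9.81481e+08.
Correction k=2: B_{4}/4! · (f^{(3)}(42) − f^{(3)}(4)) = −1/720 · (105840 − 960.000) = -145.667.
Partial sum through k=2: 9.81480e+08.
Correction k=3: B_{6}/6! · (f^{(5)}(42) − f^{(5)}(4)) = 1/30240 · (120.000 − 120.000) = 0.00000.
Partial sum through k=3: 9.81480e+08.
Correction k=4: B_{8}/8! · (f^{(7)}(42) − f^{(7)}(4)) = −1/1209600 · (0.00000 − 0.00000) = 0.00000.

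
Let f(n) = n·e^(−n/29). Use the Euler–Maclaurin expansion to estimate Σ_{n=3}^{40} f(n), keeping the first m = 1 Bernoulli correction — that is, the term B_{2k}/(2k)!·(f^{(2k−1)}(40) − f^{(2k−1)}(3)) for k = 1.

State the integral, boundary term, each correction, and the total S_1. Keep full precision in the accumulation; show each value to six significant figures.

S_1 ≈ 339.355

The integral term ∫_3^40 x·e^(−x/29) dx = 333.043.
Endpoint term: (f(3) + f(40))/2 = (2.70517 + 10.0701)/2 = 6.38763.
Integral + boundary = 339.430.
Order-1 term: 1/12 · (-0.0954922 − 0.808441) = -0.0753278.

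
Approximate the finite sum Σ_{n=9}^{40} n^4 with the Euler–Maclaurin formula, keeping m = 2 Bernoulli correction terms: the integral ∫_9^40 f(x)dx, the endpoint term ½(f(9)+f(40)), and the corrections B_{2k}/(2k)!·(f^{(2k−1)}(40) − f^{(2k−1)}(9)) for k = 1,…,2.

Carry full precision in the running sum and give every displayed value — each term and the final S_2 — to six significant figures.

∫_9^40 x^4 dx evaluates to 2.04682e+07.
Endpoint term: (f(9) + f(40))/2 = (6561.00 + 2.56000e+06)/2 = 1.28328e+06.
Running total after boundary: 2.17515e+07.
k=1: B_{2}/(2)! × [f^{(1)}(40) − f^{(1)}(9)] = 1/12 × (256000 − 2916.00) = 21090.3.
Running total after k=1: 2.17726e+07.
k=2: B_{4}/(4)! × [f^{(3)}(40) − f^{(3)}(9)] = −1/720 × (960.000 − 216.000) = -1.03333.

S_2 ≈ 2.17726e+07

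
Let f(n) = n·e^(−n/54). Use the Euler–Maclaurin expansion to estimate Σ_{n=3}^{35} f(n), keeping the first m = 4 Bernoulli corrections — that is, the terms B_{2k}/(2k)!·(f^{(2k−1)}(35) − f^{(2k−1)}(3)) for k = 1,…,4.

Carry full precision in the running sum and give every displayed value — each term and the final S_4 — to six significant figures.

S_4 ≈ 408.573

Integral: ∫_3^35 x·e^(−x/54) dx = 398.061.
½[f(3) + f(35)] = ½[2.83788 + 18.3055] = 10.5717.
Integral + boundary = 408.632.
Order-1 term: 1/12 · (0.184023 − 0.893406) = -0.0591152.
Partial sum through k=1: 408.573.
Order-2 term: −1/720 · (0.000421828 − 0.000955187) = 7.40776e-07.
Partial sum through k=2: 408.573.
Order-3 term: 1/30240 · (2.67678e-07 − 5.50066e-07) = -9.33825e-12.
Partial sum through k=3: 408.573.
Order-4 term: −1/1209600 · (1.33983e-10 − 2.64940e-10) = 1.08264e-16.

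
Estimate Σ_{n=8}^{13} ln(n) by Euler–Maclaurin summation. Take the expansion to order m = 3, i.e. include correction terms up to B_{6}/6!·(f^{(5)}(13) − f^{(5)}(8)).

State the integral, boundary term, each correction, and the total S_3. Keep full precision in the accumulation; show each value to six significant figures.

S_3 ≈ 14.0270

∫_8^13 ln(x) dx evaluates to 11.7088.
Endpoint term: (f(8) + f(13))/2 = (2.07944 + 2.56495)/2 = 2.32220.
So far: 14.0310.
k=1: B_{2}/(2)! × [f^{(1)}(13) − f^{(1)}(8)] = 1/12 × (0.0769231 − 0.125000) = -0.00400641.
Running total after k=1: 14.0270.
k=2: B_{4}/(4)! × [f^{(3)}(13) − f^{(3)}(8)] = −1/720 × (0.000910332 − 0.00390625) = 4.16100e-06.
Running total after k=2: 14.0270.
k=3: B_{6}/(6)! × [f^{(5)}(13) − f^{(5)}(8)] = 1/30240 × (6.46390e-05 − 0.000732422) = -2.20828e-08.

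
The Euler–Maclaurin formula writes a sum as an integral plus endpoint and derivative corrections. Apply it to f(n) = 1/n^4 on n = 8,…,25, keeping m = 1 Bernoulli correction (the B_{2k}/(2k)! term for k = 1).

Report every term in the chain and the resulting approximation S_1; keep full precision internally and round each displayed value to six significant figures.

S_1 ≈ 0.000763197

Integral: ∫_8^25 1/x^4 dx = 0.000629708.
Boundary: ½(f(8) + f(25)) = ½(0.000244141 + 2.56000e-06) = 0.000123350.
Integral + boundary = 0.000753059.
Correction k=1: B_{2}/2! · (f^{(1)}(25) − f^{(1)}(8)) = 1/12 · (-4.09600e-07 − (-0.000122070)) = 1.01384e-05.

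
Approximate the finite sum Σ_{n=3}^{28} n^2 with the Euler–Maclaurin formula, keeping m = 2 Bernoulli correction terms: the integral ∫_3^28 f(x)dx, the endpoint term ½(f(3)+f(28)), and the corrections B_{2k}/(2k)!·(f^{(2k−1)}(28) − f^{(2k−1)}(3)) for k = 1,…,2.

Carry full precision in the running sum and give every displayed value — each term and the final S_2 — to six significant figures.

∫_3^28 x^2 dx evaluates to 7308.33.
½[f(3) + f(28)] = ½[9.00000 + 784.000] = 396.500.
So far: 7704.83.
Correction k=1: B_{2}/2! · (f^{(1)}(28) − f^{(1)}(3)) = 1/12 · (56.0000 − 6.00000) = 4.16667.
After k=1: 7709.00.
Correction k=2: B_{4}/4! · (f^{(3)}(28) − f^{(3)}(3)) = −1/720 · (0.00000 − 0.00000) = 0.00000.

S_2 ≈ 7709.00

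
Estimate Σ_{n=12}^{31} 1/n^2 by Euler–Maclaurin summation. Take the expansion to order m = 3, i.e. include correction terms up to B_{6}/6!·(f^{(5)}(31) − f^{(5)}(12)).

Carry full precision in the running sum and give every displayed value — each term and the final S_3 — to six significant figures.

S_3 ≈ 0.0551585

The integral term ∫_12^31 1/x^2 dx = 0.0510753.
½[f(12) + f(31)] = ½[0.00694444 + 0.00104058] = 0.00399251.
Running total after boundary: 0.0550678.
Order-1 term: 1/12 · (-6.71344e-05 − (-0.00115741)) = 9.08561e-05.
Partial sum through k=1: 0.0551586.
Order-2 term: −1/720 · (-8.38306e-07 − (-9.64506e-05)) = -1.32795e-07.
Partial sum through k=2: 0.0551585.
Order-3 term: 1/30240 · (-2.61698e-08 − (-2.00939e-05)) = 6.63615e-10.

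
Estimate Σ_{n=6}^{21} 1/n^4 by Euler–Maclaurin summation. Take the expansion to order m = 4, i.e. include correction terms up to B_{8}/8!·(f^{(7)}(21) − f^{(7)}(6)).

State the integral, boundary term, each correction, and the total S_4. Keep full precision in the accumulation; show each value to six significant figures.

S_4 ≈ 0.00193780

Integral: ∫_6^21 1/x^4 dx = 0.00150722.
Endpoint term: (f(6) + f(21))/2 = (0.000771605 + 5.14189e-06)/2 = 0.000388373.
Running total after boundary: 0.00189559.
Correction k=1: B_{2}/2! · (f^{(1)}(21) − f^{(1)}(6)) = 1/12 · (-9.79408e-07 − (-0.000514403)) = 4.27853e-05.
After k=1: 0.00193838.
Correction k=2: B_{4}/4! · (f^{(3)}(21) − f^{(3)}(6)) = −1/720 · (-6.66264e-08 − (-0.000428669)) = -5.95282e-07.
After k=2: 0.00193778.
Correction k=3: B_{6}/6! · (f^{(5)}(21) − f^{(5)}(6)) = 1/30240 · (-8.46049e-09 − (-0.000666819)) = 2.20506e-08.
After k=3: 0.00193780.
Correction k=4: B_{8}/8! · (f^{(7)}(21) − f^{(7)}(6)) = −1/1209600 · (-1.72663e-09 − (-0.00166705)) = -1.37818e-09.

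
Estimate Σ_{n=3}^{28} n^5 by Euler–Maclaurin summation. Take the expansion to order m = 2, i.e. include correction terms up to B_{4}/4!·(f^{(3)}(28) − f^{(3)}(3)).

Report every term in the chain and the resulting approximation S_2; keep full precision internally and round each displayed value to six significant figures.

∫_3^28 x^5 dx evaluates to 8.03149e+07.
½[f(3) + f(28)] = ½[243.000 + 1.72104e+07] = 8.60531e+06.
Running total after boundary: 8.89202e+07.
Order-1 term: 1/12 · (3.07328e+06 − 405.000) = 256073.
Running total after k=1: 8.91763e+07.
Order-2 term: −1/720 · (47040.0 − 540.000) = -64.5833.

S_2 ≈ 8.91762e+07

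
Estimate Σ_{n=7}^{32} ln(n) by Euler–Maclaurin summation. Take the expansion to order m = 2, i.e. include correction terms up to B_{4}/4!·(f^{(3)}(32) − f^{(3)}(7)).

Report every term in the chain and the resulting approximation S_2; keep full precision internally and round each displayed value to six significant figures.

Integral: ∫_7^32 ln(x) dx = 72.2822.
Endpoint term: (f(7) + f(32))/2 = (1.94591 + 3.46574)/2 = 2.70582.
Integral + boundary = 74.9880.
k=1: B_{2}/(2)! × [f^{(1)}(32) − f^{(1)}(7)] = 1/12 × (0.0312500 − 0.142857) = -0.00930060.
Partial sum through k=1: 74.9787.
k=2: B_{4}/(4)! × [f^{(3)}(32) − f^{(3)}(7)] = −1/720 × (6.10352e-05 − 0.00583090) = 8.01371e-06.

S_2 ≈ 74.9787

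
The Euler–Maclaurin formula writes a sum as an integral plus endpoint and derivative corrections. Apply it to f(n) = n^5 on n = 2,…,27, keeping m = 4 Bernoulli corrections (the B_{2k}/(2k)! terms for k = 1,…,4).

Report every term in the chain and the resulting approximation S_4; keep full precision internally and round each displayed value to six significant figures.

S_4 ≈ 7.19659e+07

∫_2^27 x^5 dx evaluates to 6.45701e+07.
½[f(2) + f(27)] = ½[32.0000 + 1.43489e+07] = 7.17447e+06.
Integral + boundary = 7.17445e+07.
k=1: B_{2}/(2)! × [f^{(1)}(27) − f^{(1)}(2)] = 1/12 × (2.65720e+06 − 80.0000) = 221427.
Running total after k=1: 7.19660e+07.
k=2: B_{4}/(4)! × [f^{(3)}(27) − f^{(3)}(2)] = −1/720 × (43740.0 − 240.000) = -60.4167.
Running total after k=2: 7.19659e+07.
k=3: B_{6}/(6)! × [f^{(5)}(27) − f^{(5)}(2)] = 1/30240 × (120.000 − 120.000) = 0.00000.
Running total after k=3: 7.19659e+07.
k=4: B_{8}/(8)! × [f^{(7)}(27) − f^{(7)}(2)] = −1/1209600 × (0.00000 − 0.00000) = 0.00000.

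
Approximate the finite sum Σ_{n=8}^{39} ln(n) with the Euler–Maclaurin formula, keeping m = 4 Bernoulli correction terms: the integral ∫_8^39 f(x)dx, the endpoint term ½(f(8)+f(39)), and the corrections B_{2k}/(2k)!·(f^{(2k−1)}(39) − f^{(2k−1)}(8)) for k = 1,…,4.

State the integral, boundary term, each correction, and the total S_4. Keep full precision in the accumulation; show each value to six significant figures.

S_4 ≈ 98.1066

The integral term ∫_8^39 ln(x) dx = 95.2434.
½[f(8) + f(39)] = ½[2.07944 + 3.66356] = 2.87150.
Running total after boundary: 98.1149.
k=1: B_{2}/(2)! × [f^{(1)}(39) − f^{(1)}(8)] = 1/12 × (0.0256410 − 0.125000) = -0.00827991.
Partial sum through k=1: 98.1066.
k=2: B_{4}/(4)! × [f^{(3)}(39) − f^{(3)}(8)] = −1/720 × (3.37160e-05 − 0.00390625) = 5.37852e-06.
Partial sum through k=2: 98.1066.
k=3: B_{6}/(6)! × [f^{(5)}(39) − f^{(5)}(8)] = 1/30240 × (2.66004e-07 − 0.000732422) = -2.42115e-08.
Partial sum through k=3: 98.1066.
k=4: B_{8}/(8)! × [f^{(7)}(39) − f^{(7)}(8)] = −1/1209600 × (5.24663e-09 − 0.000343323) = 2.83827e-10.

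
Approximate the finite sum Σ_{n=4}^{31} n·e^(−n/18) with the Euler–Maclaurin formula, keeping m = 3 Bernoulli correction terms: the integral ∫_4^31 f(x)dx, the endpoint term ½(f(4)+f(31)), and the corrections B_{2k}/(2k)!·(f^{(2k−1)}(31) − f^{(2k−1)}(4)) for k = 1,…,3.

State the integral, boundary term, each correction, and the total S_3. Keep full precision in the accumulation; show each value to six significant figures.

Integral: ∫_4^31 x·e^(−x/18) dx = 159.506.
Endpoint term: (f(4) + f(31))/2 = (3.20295 + 5.53873)/2 = 4.37084.
So far: 163.877.
k=1: B_{2}/(2)! × [f^{(1)}(31) − f^{(1)}(4)] = 1/12 × (-0.129038 − 0.622796) = -0.0626529.
Partial sum through k=1: 163.814.
k=2: B_{4}/(4)! × [f^{(3)}(31) − f^{(3)}(4)] = −1/720 × (0.000704626 − 0.00686503) = 8.55612e-06.
Partial sum through k=2: 163.814.
k=3: B_{6}/(6)! × [f^{(5)}(31) − f^{(5)}(4)] = 1/30240 × (5.57876e-06 − 3.64440e-05) = -1.02068e-09.

S_3 ≈ 163.814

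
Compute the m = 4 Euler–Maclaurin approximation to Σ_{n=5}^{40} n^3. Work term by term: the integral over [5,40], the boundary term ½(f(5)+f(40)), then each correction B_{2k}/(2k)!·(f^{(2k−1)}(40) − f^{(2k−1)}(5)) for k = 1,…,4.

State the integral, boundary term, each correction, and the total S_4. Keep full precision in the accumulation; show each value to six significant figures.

S_4 ≈ 672300

The integral term ∫_5^40 x^3 dx = 639844.
½[f(5) + f(40)] = ½[125.000 + 64000.0] = 32062.5.
So far: 671906.
k=1: B_{2}/(2)! × [f^{(1)}(40) − f^{(1)}(5)] = 1/12 × (4800.00 − 75.0000) = 393.750.
Running total after k=1: 672300.
k=2: B_{4}/(4)! × [f^{(3)}(40) − f^{(3)}(5)] = −1/720 × (6.00000 − 6.00000) = 0.00000.
Running total after k=2: 672300.
k=3: B_{6}/(6)! × [f^{(5)}(40) − f^{(5)}(5)] = 1/30240 × (0.00000 − 0.00000) = 0.00000.
Running total after k=3: 672300.
k=4: B_{8}/(8)! × [f^{(7)}(40) − f^{(7)}(5)] = −1/1209600 × (0.00000 − 0.00000) = 0.00000.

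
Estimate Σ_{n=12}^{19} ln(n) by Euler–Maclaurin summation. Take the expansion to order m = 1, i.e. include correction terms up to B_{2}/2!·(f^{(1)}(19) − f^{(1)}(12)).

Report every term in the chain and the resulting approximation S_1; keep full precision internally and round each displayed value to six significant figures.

The integral term ∫_12^19 ln(x) dx = 19.1255.
½[f(12) + f(19)] = ½[2.48491 + 2.94444] = 2.71467.
Running total after boundary: 21.8401.
Order-1 term: 1/12 · (0.0526316 − 0.0833333) = -0.00255848.

S_1 ≈ 21.8376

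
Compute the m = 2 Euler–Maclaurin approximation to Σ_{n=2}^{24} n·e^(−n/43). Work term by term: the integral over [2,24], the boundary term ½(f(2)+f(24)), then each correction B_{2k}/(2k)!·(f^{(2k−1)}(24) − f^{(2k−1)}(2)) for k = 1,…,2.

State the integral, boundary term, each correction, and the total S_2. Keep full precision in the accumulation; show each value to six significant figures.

S_2 ≈ 206.110

The integral term ∫_2^24 x·e^(−x/43) dx = 198.343.
Endpoint term: (f(2) + f(24))/2 = (1.90911 + 13.7345)/2 = 7.82183.
Running total after boundary: 206.165.
k=1: B_{2}/(2)! × [f^{(1)}(24) − f^{(1)}(2)] = 1/12 × (0.252865 − 0.910156) = -0.0547742.
After k=1: 206.110.
k=2: B_{4}/(4)! × [f^{(3)}(24) − f^{(3)}(2)] = −1/720 × (0.000755765 − 0.00152475) = 1.06803e-06.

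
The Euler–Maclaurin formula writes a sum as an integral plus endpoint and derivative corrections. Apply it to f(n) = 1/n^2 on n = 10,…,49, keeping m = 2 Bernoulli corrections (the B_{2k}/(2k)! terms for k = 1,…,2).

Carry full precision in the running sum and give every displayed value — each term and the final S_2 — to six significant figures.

∫_10^49 1/x^2 dx evaluates to 0.0795918.
½[f(10) + f(49)] = ½[0.0100000 + 0.000416493] = 0.00520825.
Integral + boundary = 0.0848001.
Order-1 term: 1/12 · (-1.69997e-05 − (-0.00200000)) = 0.000165250.
Partial sum through k=1: 0.0849653.
Order-2 term: −1/720 · (-8.49632e-08 − (-0.000240000)) = -3.33215e-07.

S_2 ≈ 0.0849650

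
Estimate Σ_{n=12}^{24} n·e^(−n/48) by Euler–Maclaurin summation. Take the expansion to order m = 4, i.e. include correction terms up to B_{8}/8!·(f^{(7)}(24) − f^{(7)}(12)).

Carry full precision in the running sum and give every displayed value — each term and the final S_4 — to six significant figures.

S_4 ≈ 158.704

Integral: ∫_12^24 x·e^(−x/48) dx = 146.776.
½[f(12) + f(24)] = ½[9.34561 + 14.5567] = 11.9512.
So far: 158.727.
Correction k=1: B_{2}/2! · (f^{(1)}(24) − f^{(1)}(12)) = 1/12 · (0.303265 − 0.584101) = -0.0234029.
Running total after k=1: 158.704.
Correction k=2: B_{4}/4! · (f^{(3)}(24) − f^{(3)}(12)) = −1/720 · (0.000658128 − 0.000929558) = 3.76987e-07.
Running total after k=2: 158.704.
Correction k=3: B_{6}/6! · (f^{(5)}(24) − f^{(5)}(12)) = 1/30240 · (5.14162e-07 − 6.96875e-07) = -6.04209e-12.
Running total after k=3: 158.704.
Correction k=4: B_{8}/8! · (f^{(7)}(24) − f^{(7)}(12)) = −1/1209600 · (3.22343e-10 − 4.29816e-10) = 8.88499e-17.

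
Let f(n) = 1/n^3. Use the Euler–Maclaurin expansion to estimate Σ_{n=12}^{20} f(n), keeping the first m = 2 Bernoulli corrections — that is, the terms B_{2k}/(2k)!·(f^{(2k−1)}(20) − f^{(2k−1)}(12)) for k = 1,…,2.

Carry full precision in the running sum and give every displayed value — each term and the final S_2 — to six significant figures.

S_2 ≈ 0.00258454

Integral: ∫_12^20 1/x^3 dx = 0.00222222.
Boundary: ½(f(12) + f(20)) = ½(0.000578704 + 0.000125000) = 0.000351852.
Integral + boundary = 0.00257407.
Correction k=1: B_{2}/2! · (f^{(1)}(20) − f^{(1)}(12)) = 1/12 · (-1.87500e-05 − (-0.000144676)) = 1.04938e-05.
Partial sum through k=1: 0.00258457.
Correction k=2: B_{4}/4! · (f^{(3)}(20) − f^{(3)}(12)) = −1/720 · (-9.37500e-07 − (-2.00939e-05)) = -2.66061e-08.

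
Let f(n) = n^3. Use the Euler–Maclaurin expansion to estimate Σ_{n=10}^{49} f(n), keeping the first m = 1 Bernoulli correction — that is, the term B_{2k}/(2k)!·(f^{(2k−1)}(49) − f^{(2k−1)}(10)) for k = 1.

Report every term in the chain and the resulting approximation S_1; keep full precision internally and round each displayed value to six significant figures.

∫_10^49 x^3 dx evaluates to 1.43870e+06.
½[f(10) + f(49)] = ½[1000.00 + 117649] = 59324.5.
Running total after boundary: 1.49802e+06.
k=1: B_{2}/(2)! × [f^{(1)}(49) − f^{(1)}(10)] = 1/12 × (7203.00 − 300.000) = 575.250.

S_1 ≈ 1.49860e+06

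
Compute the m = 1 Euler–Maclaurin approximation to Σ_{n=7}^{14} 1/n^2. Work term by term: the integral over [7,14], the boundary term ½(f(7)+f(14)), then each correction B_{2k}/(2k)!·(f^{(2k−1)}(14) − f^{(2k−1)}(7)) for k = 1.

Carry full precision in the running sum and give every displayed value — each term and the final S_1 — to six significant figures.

Integral: ∫_7^14 1/x^2 dx = 0.0714286.
½[f(7) + f(14)] = ½[0.0204082 + 0.00510204] = 0.0127551.
Integral + boundary = 0.0841837.
Correction k=1: B_{2}/2! · (f^{(1)}(14) − f^{(1)}(7)) = 1/12 · (-0.000728863 − (-0.00583090)) = 0.000425170.

S_1 ≈ 0.0846088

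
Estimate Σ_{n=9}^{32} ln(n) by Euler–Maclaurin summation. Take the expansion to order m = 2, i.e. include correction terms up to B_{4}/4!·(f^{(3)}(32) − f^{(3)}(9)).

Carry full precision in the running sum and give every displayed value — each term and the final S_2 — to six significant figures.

The integral term ∫_9^32 ln(x) dx = 68.1285.
½[f(9) + f(32)] = ½[2.19722 + 3.46574] = 2.83148.
Integral + boundary = 70.9600.
Correction k=1: B_{2}/2! · (f^{(1)}(32) − f^{(1)}(9)) = 1/12 · (0.0312500 − 0.111111) = -0.00665509.
Running total after k=1: 70.9534.
Correction k=2: B_{4}/4! · (f^{(3)}(32) − f^{(3)}(9)) = −1/720 · (6.10352e-05 − 0.00274348) = 3.72562e-06.

S_2 ≈ 70.9534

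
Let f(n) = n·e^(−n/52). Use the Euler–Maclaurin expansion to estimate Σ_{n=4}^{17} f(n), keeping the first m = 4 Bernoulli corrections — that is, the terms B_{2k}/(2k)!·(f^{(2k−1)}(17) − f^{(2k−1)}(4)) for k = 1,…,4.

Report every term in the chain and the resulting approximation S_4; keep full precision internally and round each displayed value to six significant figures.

Integral: ∫_4^17 x·e^(−x/52) dx = 108.951.
½[f(4) + f(17)] = ½[3.70384 + 12.2594] = 7.98161.
So far: 116.933.
Order-1 term: 1/12 · (0.485382 − 0.854733) = -0.0307793.
Running total after k=1: 116.902.
Order-2 term: −1/720 · (0.000712892 − 0.00100098) = 4.00125e-07.
Running total after k=2: 116.902.
Order-3 term: 1/30240 · (4.60902e-07 − 6.23471e-07) = -5.37594e-12.
Running total after k=3: 116.902.
Order-4 term: −1/1209600 · (2.43403e-10 − 3.24244e-10) = 6.68331e-17.

S_4 ≈ 116.902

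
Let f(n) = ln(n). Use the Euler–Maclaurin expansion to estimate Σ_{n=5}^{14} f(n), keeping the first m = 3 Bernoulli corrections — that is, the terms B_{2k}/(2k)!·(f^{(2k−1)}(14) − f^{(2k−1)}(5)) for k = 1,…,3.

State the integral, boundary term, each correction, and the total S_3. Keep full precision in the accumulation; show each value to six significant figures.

The integral term ∫_5^14 ln(x) dx = 19.8996.
½[f(5) + f(14)] = ½[1.60944 + 2.63906] = 2.12425.
Integral + boundary = 22.0239.
Order-1 term: 1/12 · (0.0714286 − 0.200000) = -0.0107143.
Running total after k=1: 22.0131.
Order-2 term: −1/720 · (0.000728863 − 0.0160000) = 2.12099e-05.
Running total after k=2: 22.0132.
Order-3 term: 1/30240 · (4.46243e-05 − 0.00768000) = -2.52493e-07.

S_3 ≈ 22.0132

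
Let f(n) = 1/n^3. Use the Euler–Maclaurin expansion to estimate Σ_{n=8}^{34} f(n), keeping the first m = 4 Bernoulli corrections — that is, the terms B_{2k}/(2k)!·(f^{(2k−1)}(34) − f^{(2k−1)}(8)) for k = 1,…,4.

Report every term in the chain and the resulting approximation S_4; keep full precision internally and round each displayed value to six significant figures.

S_4 ≈ 0.00842979

∫_8^34 1/x^3 dx evaluates to 0.00737997.
½[f(8) + f(34)] = ½[0.00195312 + 2.54427e-05] = 0.000989284.
Integral + boundary = 0.00836926.
k=1: B_{2}/(2)! × [f^{(1)}(34) − f^{(1)}(8)] = 1/12 × (-2.24494e-06 − (-0.000732422)) = 6.08481e-05.
After k=1: 0.00843011.
k=2: B_{4}/(4)! × [f^{(3)}(34) − f^{(3)}(8)] = −1/720 × (-3.88399e-08 − (-0.000228882)) = -3.17837e-07.
After k=2: 0.00842979.
k=3: B_{6}/(6)! × [f^{(5)}(34) − f^{(5)}(8)] = 1/30240 × (-1.41114e-09 − (-0.000150204)) = 4.96701e-09.
After k=3: 0.00842979.
k=4: B_{8}/(8)! × [f^{(7)}(34) − f^{(7)}(8)] = −1/1209600 × (-8.78909e-11 − (-0.000168979)) = -1.39698e-10.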